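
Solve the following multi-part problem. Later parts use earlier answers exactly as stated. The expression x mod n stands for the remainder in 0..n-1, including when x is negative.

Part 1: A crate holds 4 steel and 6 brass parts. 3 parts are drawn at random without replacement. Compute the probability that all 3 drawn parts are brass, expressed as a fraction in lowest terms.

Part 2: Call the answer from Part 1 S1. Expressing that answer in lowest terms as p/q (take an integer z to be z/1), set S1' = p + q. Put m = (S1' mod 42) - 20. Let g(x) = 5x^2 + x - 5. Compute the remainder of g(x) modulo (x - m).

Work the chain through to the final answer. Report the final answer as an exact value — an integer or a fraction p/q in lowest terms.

827

Part 1: total draws C(10,3) = 120; favorable C(6,3) = 20; P = 1/6; answer 1/6
Part 2: S1 = 1/6; threaded value p + q = 7; m = -13; remainder = value at the root: 5*(-13)^2 + 1*(-13)^1 - 5 = (845) + (-13) + (-5) = 827; answer 827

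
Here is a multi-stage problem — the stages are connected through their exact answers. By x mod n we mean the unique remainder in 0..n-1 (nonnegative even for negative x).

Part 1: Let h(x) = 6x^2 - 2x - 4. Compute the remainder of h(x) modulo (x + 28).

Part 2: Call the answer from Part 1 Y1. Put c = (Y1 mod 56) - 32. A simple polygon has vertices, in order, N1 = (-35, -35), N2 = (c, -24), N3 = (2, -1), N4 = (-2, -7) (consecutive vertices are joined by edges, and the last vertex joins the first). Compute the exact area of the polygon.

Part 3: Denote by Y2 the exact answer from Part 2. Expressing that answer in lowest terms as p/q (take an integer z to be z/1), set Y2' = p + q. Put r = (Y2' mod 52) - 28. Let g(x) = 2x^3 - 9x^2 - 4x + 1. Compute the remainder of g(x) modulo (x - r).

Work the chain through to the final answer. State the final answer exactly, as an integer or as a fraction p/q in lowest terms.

-6

Part 1: remainder = value at the root: 6*(-28)^2 - 2*(-28)^1 - 4 = (4704) + (56) + (-4) = 4756; answer 4756
Part 2: Y1 = 4756; c = 20; cross terms: (-35*-24 - 20*-35)=1540, (20*-1 - 2*-24)=28, (2*-7 - -2*-1)=-16, (-2*-35 - -35*-7)=-175; twice the area = |1377| = 1377; area = 1377/2; answer 1377/2
Part 3: Y2 = 1377/2; threaded value p + q = 1379; r = -1; remainder = value at the root: 2*(-1)^3 - 9*(-1)^2 - 4*(-1)^1 + 1 = (-2) + (-9) + (4) + (1) = -6; answer -6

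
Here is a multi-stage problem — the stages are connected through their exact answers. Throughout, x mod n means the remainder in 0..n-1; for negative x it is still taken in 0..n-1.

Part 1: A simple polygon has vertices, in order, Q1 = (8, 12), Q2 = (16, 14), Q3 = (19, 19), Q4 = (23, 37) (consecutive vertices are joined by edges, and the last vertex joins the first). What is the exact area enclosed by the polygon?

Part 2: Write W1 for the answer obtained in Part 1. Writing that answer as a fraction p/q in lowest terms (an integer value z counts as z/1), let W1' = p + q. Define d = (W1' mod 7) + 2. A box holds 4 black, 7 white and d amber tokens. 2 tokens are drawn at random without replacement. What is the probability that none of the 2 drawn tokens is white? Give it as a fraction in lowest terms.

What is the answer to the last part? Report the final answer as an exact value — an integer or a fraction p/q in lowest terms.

Part 1: cross terms: (8*14 - 16*12)=-80, (16*19 - 19*14)=38, (19*37 - 23*19)=266, (23*12 - 8*37)=-20; twice the area = |204| = 204; area = 102; answer 102
Part 2: W1 = 102; threaded value p + q = 103; d = 7; total draws C(18,2) = 153; favorable C(11,2) = 55; P = 55/153; answer 55/153

55/153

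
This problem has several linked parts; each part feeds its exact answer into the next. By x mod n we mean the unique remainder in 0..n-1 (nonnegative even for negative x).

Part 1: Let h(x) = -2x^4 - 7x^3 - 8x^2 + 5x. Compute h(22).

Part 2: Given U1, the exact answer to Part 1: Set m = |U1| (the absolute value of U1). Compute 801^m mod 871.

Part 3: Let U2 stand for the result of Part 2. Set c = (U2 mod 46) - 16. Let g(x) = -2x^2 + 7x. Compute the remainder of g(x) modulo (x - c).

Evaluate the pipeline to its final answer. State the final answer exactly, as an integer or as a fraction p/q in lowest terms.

-49

Part 1: -2*(22)^4 - 7*(22)^3 - 8*(22)^2 + 5*(22)^1 = (-468512) + (-74536) + (-3872) + (110) = -546810; answer -546810
Part 2: U1 = -546810; m = 546810; squarings mod 871: 801^1=801, 801^2=545, 801^4=14, 801^8=196, 801^16=92, 801^32=625, 801^64=417, 801^128=560, 801^256=40, 801^512=729, 801^1024=131, 801^2048=612, 801^4096=14, 801^8192=196, 801^16384=92, 801^32768=625, 801^65536=417, 801^131072=560, 801^262144=40, 801^524288=729; 801^546810 = 801^2 * 801^8 * 801^16 * 801^32 * 801^64 * 801^128 * 801^256 * 801^512 * 801^1024 * 801^4096 * 801^16384 * 801^524288 = 805 (mod 871); answer 805
Part 3: U2 = 805; c = 7; remainder = value at the root: -2*(7)^2 + 7*(7)^1 = (-98) + (49) = -49; answer -49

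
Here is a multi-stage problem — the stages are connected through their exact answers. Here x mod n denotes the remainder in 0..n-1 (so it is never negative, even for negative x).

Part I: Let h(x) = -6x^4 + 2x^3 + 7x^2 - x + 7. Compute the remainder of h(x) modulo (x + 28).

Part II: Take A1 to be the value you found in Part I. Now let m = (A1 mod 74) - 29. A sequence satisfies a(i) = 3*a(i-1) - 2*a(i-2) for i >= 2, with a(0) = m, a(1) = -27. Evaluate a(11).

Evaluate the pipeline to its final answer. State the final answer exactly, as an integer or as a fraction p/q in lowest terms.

-51177

Part I: remainder = value at the root: -6*(-28)^4 + 2*(-28)^3 + 7*(-28)^2 - 1*(-28)^1 + 7 = (-3687936) + (-43904) + (5488) + (28) + (7) = -3726317; answer -3726317
Part II: A1 = -3726317; m = -2; a(2) = 3*(-27) - 2*(-2) = -77; iterating: a(2)=-77, a(3)=-177, a(4)=-377, a(5)=-777, a(6)=-1577, a(7)=-3177, a(8)=-6377, a(9)=-12777, a(10)=-25577, a(11)=-51177; answer -51177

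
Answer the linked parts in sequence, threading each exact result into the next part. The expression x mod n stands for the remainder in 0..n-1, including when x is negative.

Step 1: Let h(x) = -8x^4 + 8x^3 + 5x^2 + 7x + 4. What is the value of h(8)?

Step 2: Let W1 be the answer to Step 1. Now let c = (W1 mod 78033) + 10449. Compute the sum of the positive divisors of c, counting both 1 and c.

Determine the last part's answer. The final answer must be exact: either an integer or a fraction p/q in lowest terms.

116928

Step 1: -8*(8)^4 + 8*(8)^3 + 5*(8)^2 + 7*(8)^1 + 4 = (-32768) + (4096) + (320) + (56) + (4) = -28292; answer -28292
Step 2: W1 = -28292; c = 60190; 60190 = 2 * 5 * 13 * 463; sigma = (1 + 2) * (1 + 5) * (1 + 13) * (1 + 463) = 3 * 6 * 14 * 464 = 116928; answer 116928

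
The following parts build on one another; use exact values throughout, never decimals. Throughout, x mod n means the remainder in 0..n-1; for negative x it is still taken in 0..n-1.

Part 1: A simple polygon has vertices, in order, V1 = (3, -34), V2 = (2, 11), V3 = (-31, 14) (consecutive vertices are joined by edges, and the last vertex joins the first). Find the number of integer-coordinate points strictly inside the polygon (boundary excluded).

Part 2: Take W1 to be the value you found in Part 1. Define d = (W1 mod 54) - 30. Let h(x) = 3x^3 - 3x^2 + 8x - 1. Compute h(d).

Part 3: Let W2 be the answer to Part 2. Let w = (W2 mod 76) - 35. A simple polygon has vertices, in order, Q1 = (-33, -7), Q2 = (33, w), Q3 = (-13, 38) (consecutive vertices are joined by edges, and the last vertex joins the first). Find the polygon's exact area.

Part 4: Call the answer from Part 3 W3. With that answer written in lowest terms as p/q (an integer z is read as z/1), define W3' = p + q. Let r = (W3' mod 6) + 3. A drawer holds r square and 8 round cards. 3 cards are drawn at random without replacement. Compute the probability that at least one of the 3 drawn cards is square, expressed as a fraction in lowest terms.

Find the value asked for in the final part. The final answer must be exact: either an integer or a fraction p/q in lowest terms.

57/65

Part 1: cross terms: (3*11 - 2*-34)=101, (2*14 - -31*11)=369, (-31*-34 - 3*14)=1012; twice the area = |1482| = 1482; area = 741; boundary points = 1 + 3 + 2 = 6; strictly interior points = area - boundary/2 + 1 = 739; answer 739
Part 2: W1 = 739; d = 7; 3*(7)^3 - 3*(7)^2 + 8*(7)^1 - 1 = (1029) + (-147) + (56) + (-1) = 937; answer 937
Part 3: W2 = 937; w = -10; cross terms: (-33*-10 - 33*-7)=561, (33*38 - -13*-10)=1124, (-13*-7 - -33*38)=1345; twice the area = |3030| = 3030; area = 1515; answer 1515
Part 4: W3 = 1515; threaded value p + q = 1516; r = 7; total draws C(15,3) = 455; complement C(8,3) = 56; favorable 455 - 56 = 399; P = 57/65; answer 57/65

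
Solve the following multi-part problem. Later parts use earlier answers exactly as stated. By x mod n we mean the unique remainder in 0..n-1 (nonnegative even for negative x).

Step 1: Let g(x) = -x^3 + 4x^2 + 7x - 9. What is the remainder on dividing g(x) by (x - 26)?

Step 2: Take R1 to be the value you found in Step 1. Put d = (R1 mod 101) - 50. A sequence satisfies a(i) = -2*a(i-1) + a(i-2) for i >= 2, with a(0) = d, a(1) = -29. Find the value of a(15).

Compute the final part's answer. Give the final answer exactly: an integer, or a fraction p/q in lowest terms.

-5413379

Step 1: remainder = value at the root: -1*(26)^3 + 4*(26)^2 + 7*(26)^1 - 9 = (-17576) + (2704) + (182) + (-9) = -14699; answer -14699
Step 2: R1 = -14699; d = -3; a(2) = -2*(-29) + 1*(-3) = 55; iterating: a(2)=55, a(3)=-139, a(4)=333, a(5)=-805, a(6)=1943, a(7)=-4691, a(8)=11325, a(9)=-27341, a(10)=66007, a(11)=-159355, a(12)=384717, a(13)=-928789, a(14)=2242295, a(15)=-5413379; answer -5413379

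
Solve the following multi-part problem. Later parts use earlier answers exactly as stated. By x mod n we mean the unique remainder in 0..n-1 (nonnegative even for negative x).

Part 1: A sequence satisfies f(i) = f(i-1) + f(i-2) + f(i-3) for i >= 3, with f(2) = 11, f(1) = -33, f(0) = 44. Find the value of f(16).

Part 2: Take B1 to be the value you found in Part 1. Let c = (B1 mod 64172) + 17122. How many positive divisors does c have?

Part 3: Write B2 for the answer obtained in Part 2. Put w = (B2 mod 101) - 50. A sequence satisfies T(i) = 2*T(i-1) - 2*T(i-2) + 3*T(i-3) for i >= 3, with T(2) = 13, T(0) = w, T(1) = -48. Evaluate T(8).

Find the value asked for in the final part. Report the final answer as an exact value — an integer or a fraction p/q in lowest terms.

-1499

Part 1: f(3) = 1*(11) + 1*(-33) + 1*(44) = 22; iterating: f(3)=22, f(4)=0, f(5)=33, f(6)=55, f(7)=88, f(8)=176, f(9)=319, f(10)=583, f(11)=1078, f(12)=1980, f(13)=3641, f(14)=6699, f(15)=12320, f(16)=22660; answer 22660
Part 2: B1 = 22660; c = 39782; 39782 = 2 * 19891; number of divisors = (1+1) * (1+1) = 4; answer 4
Part 3: B2 = 4; w = -46; T(3) = 2*(13) - 2*(-48) + 3*(-46) = -16; iterating: T(3)=-16, T(4)=-202, T(5)=-333, T(6)=-310, T(7)=-560, T(8)=-1499; answer -1499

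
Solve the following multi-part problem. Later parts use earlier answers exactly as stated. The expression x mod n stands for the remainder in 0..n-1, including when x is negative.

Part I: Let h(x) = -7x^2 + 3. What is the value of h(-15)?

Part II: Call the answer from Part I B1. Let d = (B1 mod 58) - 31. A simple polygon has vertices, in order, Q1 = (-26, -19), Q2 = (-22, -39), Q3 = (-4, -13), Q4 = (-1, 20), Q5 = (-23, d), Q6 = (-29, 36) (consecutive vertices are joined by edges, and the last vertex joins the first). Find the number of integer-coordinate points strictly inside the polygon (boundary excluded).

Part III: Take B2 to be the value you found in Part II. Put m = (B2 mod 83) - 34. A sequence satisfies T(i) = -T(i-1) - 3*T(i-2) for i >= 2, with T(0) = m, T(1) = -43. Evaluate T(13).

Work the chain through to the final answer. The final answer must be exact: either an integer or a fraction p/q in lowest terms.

10397

Part I: -7*(-15)^2 + 3 = (-1575) + (3) = -1572; answer -1572
Part II: B1 = -1572; d = 21; cross terms: (-26*-39 - -22*-19)=596, (-22*-13 - -4*-39)=130, (-4*20 - -1*-13)=-93, (-1*21 - -23*20)=439, (-23*36 - -29*21)=-219, (-29*-19 - -26*36)=1487; twice the area = |2340| = 2340; area = 1170; boundary points = 4 + 2 + 3 + 1 + 3 + 1 = 14; strictly interior points = area - boundary/2 + 1 = 1164; answer 1164
Part III: B2 = 1164; m = -32; T(2) = -1*(-43) - 3*(-32) = 139; iterating: T(2)=139, T(3)=-10, T(4)=-407, T(5)=437, T(6)=784, T(7)=-2095, T(8)=-257, T(9)=6542, T(10)=-5771, T(11)=-13855, T(12)=31168, T(13)=10397; answer 10397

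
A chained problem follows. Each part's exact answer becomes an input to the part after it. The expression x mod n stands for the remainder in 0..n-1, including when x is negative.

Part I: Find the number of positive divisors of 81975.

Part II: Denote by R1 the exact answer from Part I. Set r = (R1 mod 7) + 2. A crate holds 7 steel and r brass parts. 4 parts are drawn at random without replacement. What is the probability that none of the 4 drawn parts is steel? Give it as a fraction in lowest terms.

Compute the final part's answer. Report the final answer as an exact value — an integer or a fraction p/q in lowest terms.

Part I: 81975 = 3 * 5^2 * 1093; number of divisors = (1+1) * (2+1) * (1+1) = 12; answer 12
Part II: R1 = 12; r = 7; total draws C(14,4) = 1001; favorable C(7,4) = 35; P = 5/143; answer 5/143

5/143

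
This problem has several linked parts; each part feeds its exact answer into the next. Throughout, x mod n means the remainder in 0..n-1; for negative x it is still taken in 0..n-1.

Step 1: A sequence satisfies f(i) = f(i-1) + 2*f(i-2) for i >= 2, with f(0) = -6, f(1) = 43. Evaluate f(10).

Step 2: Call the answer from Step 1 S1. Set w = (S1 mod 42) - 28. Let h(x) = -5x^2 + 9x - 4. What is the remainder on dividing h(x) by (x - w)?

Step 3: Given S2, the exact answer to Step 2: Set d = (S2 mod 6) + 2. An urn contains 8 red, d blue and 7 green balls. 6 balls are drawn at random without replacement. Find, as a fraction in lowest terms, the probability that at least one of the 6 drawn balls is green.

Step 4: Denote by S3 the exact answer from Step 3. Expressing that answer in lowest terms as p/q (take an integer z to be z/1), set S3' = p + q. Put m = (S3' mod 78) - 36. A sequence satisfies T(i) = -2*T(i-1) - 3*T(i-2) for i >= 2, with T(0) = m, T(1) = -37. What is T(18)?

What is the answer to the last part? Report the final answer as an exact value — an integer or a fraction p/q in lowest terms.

-500953

Step 1: f(2) = 1*(43) + 2*(-6) = 31; iterating: f(2)=31, f(3)=117, f(4)=179, f(5)=413, f(6)=771, f(7)=1597, f(8)=3139, f(9)=6333, f(10)=12611; answer 12611
Step 2: S1 = 12611; w = -17; remainder = value at the root: -5*(-17)^2 + 9*(-17)^1 - 4 = (-1445) + (-153) + (-4) = -1602; answer -1602
Step 3: S2 = -1602; d = 2; total draws C(17,6) = 12376; complement C(10,6) = 210; favorable 12376 - 210 = 12166; P = 869/884; answer 869/884
Step 4: S3 = 869/884; threaded value p + q = 1753; m = 1; T(2) = -2*(-37) - 3*(1) = 71; iterating: T(2)=71, T(3)=-31, T(4)=-151, T(5)=395, T(6)=-337, T(7)=-511, T(8)=2033, T(9)=-2533, T(10)=-1033, T(11)=9665, T(12)=-16231, T(13)=3467, T(14)=41759, T(15)=-93919, T(16)=62561, T(17)=156635, T(18)=-500953; answer -500953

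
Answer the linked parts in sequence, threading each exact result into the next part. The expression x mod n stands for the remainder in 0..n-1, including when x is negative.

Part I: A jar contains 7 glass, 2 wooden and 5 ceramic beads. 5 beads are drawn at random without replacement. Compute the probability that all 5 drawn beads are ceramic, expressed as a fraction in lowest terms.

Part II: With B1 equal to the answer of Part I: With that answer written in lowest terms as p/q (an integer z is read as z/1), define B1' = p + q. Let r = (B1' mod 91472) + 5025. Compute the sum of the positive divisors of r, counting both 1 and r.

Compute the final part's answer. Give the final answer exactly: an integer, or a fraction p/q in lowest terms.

14112

Part I: total draws C(14,5) = 2002; favorable C(5,5) = 1; P = 1/2002; answer 1/2002
Part II: B1 = 1/2002; threaded value p + q = 2003; r = 7028; 7028 = 2^2 * 7 * 251; sigma = (1 + 2 + 4) * (1 + 7) * (1 + 251) = 7 * 8 * 252 = 14112; answer 14112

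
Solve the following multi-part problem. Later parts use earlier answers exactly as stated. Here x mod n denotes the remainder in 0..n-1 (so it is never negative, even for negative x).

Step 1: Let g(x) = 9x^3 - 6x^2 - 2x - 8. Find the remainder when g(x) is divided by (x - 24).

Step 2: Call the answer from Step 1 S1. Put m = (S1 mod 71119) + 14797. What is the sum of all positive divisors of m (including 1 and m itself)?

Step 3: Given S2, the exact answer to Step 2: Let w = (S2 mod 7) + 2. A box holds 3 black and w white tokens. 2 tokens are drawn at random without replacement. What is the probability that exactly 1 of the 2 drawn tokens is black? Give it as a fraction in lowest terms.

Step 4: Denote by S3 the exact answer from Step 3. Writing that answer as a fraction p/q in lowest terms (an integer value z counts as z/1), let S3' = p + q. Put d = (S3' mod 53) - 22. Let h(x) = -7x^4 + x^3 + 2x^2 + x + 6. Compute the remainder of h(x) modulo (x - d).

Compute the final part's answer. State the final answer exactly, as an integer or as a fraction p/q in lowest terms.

Step 1: remainder = value at the root: 9*(24)^3 - 6*(24)^2 - 2*(24)^1 - 8 = (124416) + (-3456) + (-48) + (-8) = 120904; answer 120904
Step 2: S1 = 120904; m = 64582; 64582 = 2 * 7^2 * 659; sigma = (1 + 2) * (1 + 7 + 49) * (1 + 659) = 3 * 57 * 660 = 112860; answer 112860
Step 3: S2 = 112860; w = 8; total draws C(11,2) = 55; favorable C(3,1)*C(8,1) = 24; P = 24/55; answer 24/55
Step 4: S3 = 24/55; threaded value p + q = 79; d = 4; remainder = value at the root: -7*(4)^4 + 1*(4)^3 + 2*(4)^2 + 1*(4)^1 + 6 = (-1792) + (64) + (32) + (4) + (6) = -1686; answer -1686

-1686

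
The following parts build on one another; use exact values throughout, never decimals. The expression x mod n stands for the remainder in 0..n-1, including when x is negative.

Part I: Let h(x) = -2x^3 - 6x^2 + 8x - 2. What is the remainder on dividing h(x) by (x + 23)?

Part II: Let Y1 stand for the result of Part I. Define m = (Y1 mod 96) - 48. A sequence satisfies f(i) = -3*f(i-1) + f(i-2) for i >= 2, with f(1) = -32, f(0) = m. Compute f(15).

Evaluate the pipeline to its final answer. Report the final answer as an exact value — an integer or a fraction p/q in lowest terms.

Part I: remainder = value at the root: -2*(-23)^3 - 6*(-23)^2 + 8*(-23)^1 - 2 = (24334) + (-3174) + (-184) + (-2) = 20974; answer 20974
Part II: Y1 = 20974; m = -2; f(2) = -3*(-32) + 1*(-2) = 94; iterating: f(2)=94, f(3)=-314, f(4)=1036, f(5)=-3422, f(6)=11302, f(7)=-37328, f(8)=123286, f(9)=-407186, f(10)=1344844, f(11)=-4441718, f(12)=14669998, f(13)=-48451712, f(14)=160025134, f(15)=-528527114; answer -528527114

-528527114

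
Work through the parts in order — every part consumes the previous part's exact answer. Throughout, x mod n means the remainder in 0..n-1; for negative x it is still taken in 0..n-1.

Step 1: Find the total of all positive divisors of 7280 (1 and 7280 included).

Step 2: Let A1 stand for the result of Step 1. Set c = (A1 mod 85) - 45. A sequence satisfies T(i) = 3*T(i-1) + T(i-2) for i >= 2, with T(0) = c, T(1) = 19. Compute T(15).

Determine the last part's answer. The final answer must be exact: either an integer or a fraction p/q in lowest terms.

126170716

Step 1: 7280 = 2^4 * 5 * 7 * 13; sigma = (1 + 2 + 4 + 8 + 16) * (1 + 5) * (1 + 7) * (1 + 13) = 31 * 6 * 8 * 14 = 20832; answer 20832
Step 2: A1 = 20832; c = -38; T(2) = 3*(19) + 1*(-38) = 19; iterating: T(2)=19, T(3)=76, T(4)=247, T(5)=817, T(6)=2698, T(7)=8911, T(8)=29431, T(9)=97204, T(10)=321043, T(11)=1060333, T(12)=3502042, T(13)=11566459, T(14)=38201419, T(15)=126170716; answer 126170716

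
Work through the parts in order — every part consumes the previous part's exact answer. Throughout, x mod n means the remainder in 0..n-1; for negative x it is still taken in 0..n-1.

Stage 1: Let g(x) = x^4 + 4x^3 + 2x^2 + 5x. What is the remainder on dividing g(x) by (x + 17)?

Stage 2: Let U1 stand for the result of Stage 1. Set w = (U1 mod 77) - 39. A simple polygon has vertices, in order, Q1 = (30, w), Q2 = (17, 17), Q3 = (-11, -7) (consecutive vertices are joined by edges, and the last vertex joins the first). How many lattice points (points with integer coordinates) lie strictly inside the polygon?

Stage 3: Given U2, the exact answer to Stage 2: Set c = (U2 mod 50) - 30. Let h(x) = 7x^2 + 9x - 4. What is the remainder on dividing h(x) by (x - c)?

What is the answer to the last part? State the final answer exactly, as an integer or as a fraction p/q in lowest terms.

Stage 1: remainder = value at the root: 1*(-17)^4 + 4*(-17)^3 + 2*(-17)^2 + 5*(-17)^1 = (83521) + (-19652) + (578) + (-85) = 64362; answer 64362
Stage 2: U1 = 64362; w = 28; cross terms: (30*17 - 17*28)=34, (17*-7 - -11*17)=68, (-11*28 - 30*-7)=-98; twice the area = |4| = 4; area = 2; boundary points = 1 + 4 + 1 = 6; strictly interior points = area - boundary/2 + 1 = 0; answer 0
Stage 3: U2 = 0; c = -30; remainder = value at the root: 7*(-30)^2 + 9*(-30)^1 - 4 = (6300) + (-270) + (-4) = 6026; answer 6026

6026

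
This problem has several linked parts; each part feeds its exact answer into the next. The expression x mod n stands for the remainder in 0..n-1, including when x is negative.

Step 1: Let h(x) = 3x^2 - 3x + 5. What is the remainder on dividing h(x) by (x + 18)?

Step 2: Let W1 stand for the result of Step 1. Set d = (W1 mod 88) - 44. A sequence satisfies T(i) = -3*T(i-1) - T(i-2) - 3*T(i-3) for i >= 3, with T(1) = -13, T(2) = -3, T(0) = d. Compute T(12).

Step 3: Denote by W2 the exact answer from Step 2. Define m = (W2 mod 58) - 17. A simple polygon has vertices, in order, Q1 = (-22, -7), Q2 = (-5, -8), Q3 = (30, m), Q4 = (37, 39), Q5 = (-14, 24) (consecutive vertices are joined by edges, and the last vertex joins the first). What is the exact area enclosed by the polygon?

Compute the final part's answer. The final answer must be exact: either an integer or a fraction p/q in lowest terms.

Step 1: remainder = value at the root: 3*(-18)^2 - 3*(-18)^1 + 5 = (972) + (54) + (5) = 1031; answer 1031
Step 2: W1 = 1031; d = 19; T(3) = -3*(-3) - 1*(-13) - 3*(19) = -35; iterating: T(3)=-35, T(4)=147, T(5)=-397, T(6)=1149, T(7)=-3491, T(8)=10515, T(9)=-31501, T(10)=94461, T(11)=-283427, T(12)=850323; answer 850323
Step 3: W2 = 850323; m = 26; cross terms: (-22*-8 - -5*-7)=141, (-5*26 - 30*-8)=110, (30*39 - 37*26)=208, (37*24 - -14*39)=1434, (-14*-7 - -22*24)=626; twice the area = |2519| = 2519; area = 2519/2; answer 2519/2

2519/2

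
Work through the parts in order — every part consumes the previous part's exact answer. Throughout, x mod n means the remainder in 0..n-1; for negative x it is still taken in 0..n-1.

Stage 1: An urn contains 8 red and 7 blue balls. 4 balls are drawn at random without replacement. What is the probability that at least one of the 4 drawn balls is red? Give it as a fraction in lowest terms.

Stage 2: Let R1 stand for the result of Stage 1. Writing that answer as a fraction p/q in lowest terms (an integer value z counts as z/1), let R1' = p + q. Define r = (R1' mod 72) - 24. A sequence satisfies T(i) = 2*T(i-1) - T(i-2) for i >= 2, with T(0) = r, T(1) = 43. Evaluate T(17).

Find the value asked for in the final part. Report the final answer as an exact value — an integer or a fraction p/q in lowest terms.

1035

Stage 1: total draws C(15,4) = 1365; complement C(7,4) = 35; favorable 1365 - 35 = 1330; P = 38/39; answer 38/39
Stage 2: R1 = 38/39; threaded value p + q = 77; r = -19; T(2) = 2*(43) - 1*(-19) = 105; iterating: T(2)=105, T(3)=167, T(4)=229, T(5)=291, T(6)=353, T(7)=415, T(8)=477, T(9)=539, T(10)=601, T(11)=663, T(12)=725, T(13)=787, T(14)=849, T(15)=911, T(16)=973, T(17)=1035; answer 1035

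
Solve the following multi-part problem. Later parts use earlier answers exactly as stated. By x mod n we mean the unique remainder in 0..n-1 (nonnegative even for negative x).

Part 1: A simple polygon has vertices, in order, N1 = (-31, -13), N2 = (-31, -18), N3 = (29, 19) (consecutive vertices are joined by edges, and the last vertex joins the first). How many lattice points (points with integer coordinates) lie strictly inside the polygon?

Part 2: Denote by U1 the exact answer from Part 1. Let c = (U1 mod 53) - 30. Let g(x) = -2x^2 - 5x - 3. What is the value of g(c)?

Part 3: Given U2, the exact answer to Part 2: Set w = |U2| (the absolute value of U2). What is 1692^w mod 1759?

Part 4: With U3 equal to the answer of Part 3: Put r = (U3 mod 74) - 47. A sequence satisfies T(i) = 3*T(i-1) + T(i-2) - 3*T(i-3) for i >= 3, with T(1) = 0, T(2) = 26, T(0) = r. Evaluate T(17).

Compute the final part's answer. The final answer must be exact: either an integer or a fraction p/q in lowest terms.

387420480

Part 1: cross terms: (-31*-18 - -31*-13)=155, (-31*19 - 29*-18)=-67, (29*-13 - -31*19)=212; twice the area = |300| = 300; area = 150; boundary points = 5 + 1 + 4 = 10; strictly interior points = area - boundary/2 + 1 = 146; answer 146
Part 2: U1 = 146; c = 10; -2*(10)^2 - 5*(10)^1 - 3 = (-200) + (-50) + (-3) = -253; answer -253
Part 3: U2 = -253; w = 253; squarings mod 1759: 1692^1=1692, 1692^2=971, 1692^4=17, 1692^8=289, 1692^16=848, 1692^32=1432, 1692^64=1389, 1692^128=1457; 1692^253 = 1692^1 * 1692^4 * 1692^8 * 1692^16 * 1692^32 * 1692^64 * 1692^128 = 937 (mod 1759); answer 937
Part 4: U3 = 937; r = 2; T(3) = 3*(26) + 1*(0) - 3*(2) = 72; iterating: T(3)=72, T(4)=242, T(5)=720, T(6)=2186, T(7)=6552, T(8)=19682, T(9)=59040, T(10)=177146, T(11)=531432, T(12)=1594322, T(13)=4782960, T(14)=14348906, T(15)=43046712, T(16)=129140162, T(17)=387420480; answer 387420480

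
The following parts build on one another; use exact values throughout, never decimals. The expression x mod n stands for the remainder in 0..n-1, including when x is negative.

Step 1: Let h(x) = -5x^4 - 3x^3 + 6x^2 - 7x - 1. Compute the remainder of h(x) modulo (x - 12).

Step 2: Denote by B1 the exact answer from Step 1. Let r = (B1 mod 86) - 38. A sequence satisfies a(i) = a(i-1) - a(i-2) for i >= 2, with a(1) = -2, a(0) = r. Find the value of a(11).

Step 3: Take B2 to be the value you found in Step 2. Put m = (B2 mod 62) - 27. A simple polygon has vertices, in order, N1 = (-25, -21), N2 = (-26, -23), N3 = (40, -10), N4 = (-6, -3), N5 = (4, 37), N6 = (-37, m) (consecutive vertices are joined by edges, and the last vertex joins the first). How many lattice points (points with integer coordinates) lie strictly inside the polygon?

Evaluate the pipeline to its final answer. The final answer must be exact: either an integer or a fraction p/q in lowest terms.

Step 1: remainder = value at the root: -5*(12)^4 - 3*(12)^3 + 6*(12)^2 - 7*(12)^1 - 1 = (-103680) + (-5184) + (864) + (-84) + (-1) = -108085; answer -108085
Step 2: B1 = -108085; r = -21; a(2) = 1*(-2) - 1*(-21) = 19; iterating: a(2)=19, a(3)=21, a(4)=2, a(5)=-19, a(6)=-21, a(7)=-2, a(8)=19, a(9)=21, a(10)=2, a(11)=-19; answer -19
Step 3: B2 = -19; m = 16; cross terms: (-25*-23 - -26*-21)=29, (-26*-10 - 40*-23)=1180, (40*-3 - -6*-10)=-180, (-6*37 - 4*-3)=-210, (4*16 - -37*37)=1433, (-37*-21 - -25*16)=1177; twice the area = |3429| = 3429; area = 3429/2; boundary points = 1 + 1 + 1 + 10 + 1 + 1 = 15; strictly interior points = area - boundary/2 + 1 = 1708; answer 1708

1708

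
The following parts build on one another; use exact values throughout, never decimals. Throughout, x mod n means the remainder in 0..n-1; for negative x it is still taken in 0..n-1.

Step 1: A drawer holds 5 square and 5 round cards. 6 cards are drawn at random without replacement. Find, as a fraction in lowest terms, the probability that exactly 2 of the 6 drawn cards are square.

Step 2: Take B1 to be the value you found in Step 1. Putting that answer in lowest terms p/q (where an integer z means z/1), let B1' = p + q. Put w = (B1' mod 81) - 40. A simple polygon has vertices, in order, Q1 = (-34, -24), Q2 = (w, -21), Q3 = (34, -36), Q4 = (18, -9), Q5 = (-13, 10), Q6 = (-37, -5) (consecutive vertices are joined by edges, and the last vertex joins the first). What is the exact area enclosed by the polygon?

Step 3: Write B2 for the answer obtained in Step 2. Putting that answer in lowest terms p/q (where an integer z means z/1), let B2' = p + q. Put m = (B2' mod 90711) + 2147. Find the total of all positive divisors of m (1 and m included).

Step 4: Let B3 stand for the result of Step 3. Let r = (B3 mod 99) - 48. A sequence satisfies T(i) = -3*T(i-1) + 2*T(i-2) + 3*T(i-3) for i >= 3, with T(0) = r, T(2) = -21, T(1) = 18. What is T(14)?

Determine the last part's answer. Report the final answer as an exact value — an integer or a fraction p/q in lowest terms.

Step 1: total draws C(10,6) = 210; favorable C(5,2)*C(5,4) = 50; P = 5/21; answer 5/21
Step 2: B1 = 5/21; threaded value p + q = 26; w = -14; cross terms: (-34*-21 - -14*-24)=378, (-14*-36 - 34*-21)=1218, (34*-9 - 18*-36)=342, (18*10 - -13*-9)=63, (-13*-5 - -37*10)=435, (-37*-24 - -34*-5)=718; twice the area = |3154| = 3154; area = 1577; answer 1577
Step 3: B2 = 1577; threaded value p + q = 1578; m = 3725; 3725 = 5^2 * 149; sigma = (1 + 5 + 25) * (1 + 149) = 31 * 150 = 4650; answer 4650
Step 4: B3 = 4650; r = 48; T(3) = -3*(-21) + 2*(18) + 3*(48) = 243; iterating: T(3)=243, T(4)=-717, T(5)=2574, T(6)=-8427, T(7)=28278, T(8)=-93966, T(9)=313173, T(10)=-1042617, T(11)=3472299, T(12)=-11562612, T(13)=38504583, T(14)=-128222076; answer -128222076

-128222076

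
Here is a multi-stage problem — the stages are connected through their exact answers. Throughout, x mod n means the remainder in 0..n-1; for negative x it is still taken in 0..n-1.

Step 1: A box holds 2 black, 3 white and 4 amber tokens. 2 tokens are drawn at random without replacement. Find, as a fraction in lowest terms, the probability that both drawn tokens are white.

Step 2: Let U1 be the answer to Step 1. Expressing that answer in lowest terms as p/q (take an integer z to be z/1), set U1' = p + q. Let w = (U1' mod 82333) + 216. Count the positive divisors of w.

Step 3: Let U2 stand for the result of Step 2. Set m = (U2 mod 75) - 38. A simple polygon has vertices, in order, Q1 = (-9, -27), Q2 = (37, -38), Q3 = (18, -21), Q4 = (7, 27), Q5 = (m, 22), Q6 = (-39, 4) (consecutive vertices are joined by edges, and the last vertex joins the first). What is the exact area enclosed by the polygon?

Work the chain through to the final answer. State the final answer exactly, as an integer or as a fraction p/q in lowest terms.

Step 1: total draws C(9,2) = 36; favorable C(3,2) = 3; P = 1/12; answer 1/12
Step 2: U1 = 1/12; threaded value p + q = 13; w = 229; 229 is prime, so its only divisors are 1 and 229; count = 2; answer 2
Step 3: U2 = 2; m = -36; cross terms: (-9*-38 - 37*-27)=1341, (37*-21 - 18*-38)=-93, (18*27 - 7*-21)=633, (7*22 - -36*27)=1126, (-36*4 - -39*22)=714, (-39*-27 - -9*4)=1089; twice the area = |4810| = 4810; area = 2405; answer 2405

2405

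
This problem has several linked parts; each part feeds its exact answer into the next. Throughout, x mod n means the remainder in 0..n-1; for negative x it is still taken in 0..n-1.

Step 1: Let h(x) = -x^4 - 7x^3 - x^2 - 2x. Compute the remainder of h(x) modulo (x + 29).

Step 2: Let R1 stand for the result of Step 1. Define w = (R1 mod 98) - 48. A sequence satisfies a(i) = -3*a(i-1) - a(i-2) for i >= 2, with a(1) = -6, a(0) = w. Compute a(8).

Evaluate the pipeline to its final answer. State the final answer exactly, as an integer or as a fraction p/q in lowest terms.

Step 1: remainder = value at the root: -1*(-29)^4 - 7*(-29)^3 - 1*(-29)^2 - 2*(-29)^1 = (-707281) + (170723) + (-841) + (58) = -537341; answer -537341
Step 2: R1 = -537341; w = 43; a(2) = -3*(-6) - 1*(43) = -25; iterating: a(2)=-25, a(3)=81, a(4)=-218, a(5)=573, a(6)=-1501, a(7)=3930, a(8)=-10289; answer -10289

-10289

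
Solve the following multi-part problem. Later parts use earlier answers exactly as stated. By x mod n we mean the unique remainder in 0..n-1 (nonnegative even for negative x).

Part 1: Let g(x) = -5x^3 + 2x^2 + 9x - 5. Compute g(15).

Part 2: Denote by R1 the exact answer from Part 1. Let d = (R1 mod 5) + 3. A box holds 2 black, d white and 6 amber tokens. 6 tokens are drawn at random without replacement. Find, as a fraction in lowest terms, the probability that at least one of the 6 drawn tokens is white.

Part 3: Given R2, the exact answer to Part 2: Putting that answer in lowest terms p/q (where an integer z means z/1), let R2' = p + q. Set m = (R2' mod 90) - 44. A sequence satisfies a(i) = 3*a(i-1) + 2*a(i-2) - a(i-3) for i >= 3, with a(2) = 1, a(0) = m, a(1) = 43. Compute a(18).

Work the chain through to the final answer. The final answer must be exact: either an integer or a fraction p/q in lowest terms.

7130000446

Part 1: -5*(15)^3 + 2*(15)^2 + 9*(15)^1 - 5 = (-16875) + (450) + (135) + (-5) = -16295; answer -16295
Part 2: R1 = -16295; d = 3; total draws C(11,6) = 462; complement C(8,6) = 28; favorable 462 - 28 = 434; P = 31/33; answer 31/33
Part 3: R2 = 31/33; threaded value p + q = 64; m = 20; a(3) = 3*(1) + 2*(43) - 1*(20) = 69; iterating: a(3)=69, a(4)=166, a(5)=635, a(6)=2168, a(7)=7608, a(8)=26525, a(9)=92623, a(10)=323311, a(11)=1128654, a(12)=3939961, a(13)=13753880, a(14)=48012908, a(15)=167606523, a(16)=585091505, a(17)=2042474653, a(18)=7130000446; answer 7130000446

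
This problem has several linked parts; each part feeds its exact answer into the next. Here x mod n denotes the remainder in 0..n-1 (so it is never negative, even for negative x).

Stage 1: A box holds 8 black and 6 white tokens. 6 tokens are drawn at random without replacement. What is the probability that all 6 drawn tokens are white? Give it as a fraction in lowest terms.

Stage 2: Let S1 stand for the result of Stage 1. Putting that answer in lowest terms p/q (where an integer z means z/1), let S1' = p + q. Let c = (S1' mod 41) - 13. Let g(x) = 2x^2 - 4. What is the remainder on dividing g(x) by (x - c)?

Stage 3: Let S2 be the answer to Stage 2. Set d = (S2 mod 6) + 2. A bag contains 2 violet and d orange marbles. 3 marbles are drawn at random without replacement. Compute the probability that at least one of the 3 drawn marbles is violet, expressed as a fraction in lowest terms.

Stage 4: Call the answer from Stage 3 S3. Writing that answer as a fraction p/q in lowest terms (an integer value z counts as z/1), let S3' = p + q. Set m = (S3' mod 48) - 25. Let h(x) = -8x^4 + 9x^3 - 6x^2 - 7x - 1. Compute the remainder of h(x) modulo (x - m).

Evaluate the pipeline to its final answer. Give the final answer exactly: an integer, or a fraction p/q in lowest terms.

-211

Stage 1: total draws C(14,6) = 3003; favorable C(6,6) = 1; P = 1/3003; answer 1/3003
Stage 2: S1 = 1/3003; threaded value p + q = 3004; c = -2; remainder = value at the root: 2*(-2)^2 - 4 = (8) + (-4) = 4; answer 4
Stage 3: S2 = 4; d = 6; total draws C(8,3) = 56; complement C(6,3) = 20; favorable 56 - 20 = 36; P = 9/14; answer 9/14
Stage 4: S3 = 9/14; threaded value p + q = 23; m = -2; remainder = value at the root: -8*(-2)^4 + 9*(-2)^3 - 6*(-2)^2 - 7*(-2)^1 - 1 = (-128) + (-72) + (-24) + (14) + (-1) = -211; answer -211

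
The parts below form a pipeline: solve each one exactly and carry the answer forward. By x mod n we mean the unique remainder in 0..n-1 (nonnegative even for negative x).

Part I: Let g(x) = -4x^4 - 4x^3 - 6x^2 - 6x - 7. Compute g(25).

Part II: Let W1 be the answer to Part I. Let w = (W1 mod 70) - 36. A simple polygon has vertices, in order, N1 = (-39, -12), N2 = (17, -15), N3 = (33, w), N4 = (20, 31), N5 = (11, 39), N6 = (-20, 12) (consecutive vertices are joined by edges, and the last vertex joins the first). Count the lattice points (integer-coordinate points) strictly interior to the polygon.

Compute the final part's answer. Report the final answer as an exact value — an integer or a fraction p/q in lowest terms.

2140

Part I: -4*(25)^4 - 4*(25)^3 - 6*(25)^2 - 6*(25)^1 - 7 = (-1562500) + (-62500) + (-3750) + (-150) + (-7) = -1628907; answer -1628907
Part II: W1 = -1628907; w = 27; cross terms: (-39*-15 - 17*-12)=789, (17*27 - 33*-15)=954, (33*31 - 20*27)=483, (20*39 - 11*31)=439, (11*12 - -20*39)=912, (-20*-12 - -39*12)=708; twice the area = |4285| = 4285; area = 4285/2; boundary points = 1 + 2 + 1 + 1 + 1 + 1 = 7; strictly interior points = area - boundary/2 + 1 = 2140; answer 2140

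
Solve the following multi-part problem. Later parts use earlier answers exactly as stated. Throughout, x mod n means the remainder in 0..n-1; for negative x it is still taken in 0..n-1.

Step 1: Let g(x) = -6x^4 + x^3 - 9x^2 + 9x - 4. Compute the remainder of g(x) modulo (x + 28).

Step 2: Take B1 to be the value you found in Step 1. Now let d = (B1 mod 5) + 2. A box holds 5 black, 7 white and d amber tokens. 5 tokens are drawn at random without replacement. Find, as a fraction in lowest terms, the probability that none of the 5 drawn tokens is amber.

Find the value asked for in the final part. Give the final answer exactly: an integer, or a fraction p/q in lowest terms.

Step 1: remainder = value at the root: -6*(-28)^4 + 1*(-28)^3 - 9*(-28)^2 + 9*(-28)^1 - 4 = (-3687936) + (-21952) + (-7056) + (-252) + (-4) = -3717200; answer -3717200
Step 2: B1 = -3717200; d = 2; total draws C(14,5) = 2002; favorable C(12,5) = 792; P = 36/91; answer 36/91

36/91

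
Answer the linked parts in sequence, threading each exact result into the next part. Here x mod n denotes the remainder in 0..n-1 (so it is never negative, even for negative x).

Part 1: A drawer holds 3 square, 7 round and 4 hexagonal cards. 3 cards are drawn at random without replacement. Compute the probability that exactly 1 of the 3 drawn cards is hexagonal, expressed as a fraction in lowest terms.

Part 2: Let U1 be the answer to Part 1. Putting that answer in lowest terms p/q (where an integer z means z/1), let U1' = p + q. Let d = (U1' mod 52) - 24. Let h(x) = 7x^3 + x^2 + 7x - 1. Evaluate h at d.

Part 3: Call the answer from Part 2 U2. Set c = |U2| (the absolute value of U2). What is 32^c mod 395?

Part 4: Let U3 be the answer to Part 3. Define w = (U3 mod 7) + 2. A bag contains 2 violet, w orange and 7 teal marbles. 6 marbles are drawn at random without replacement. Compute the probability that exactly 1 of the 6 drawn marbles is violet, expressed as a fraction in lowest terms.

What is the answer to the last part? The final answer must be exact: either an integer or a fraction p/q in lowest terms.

Part 1: total draws C(14,3) = 364; favorable C(4,1)*C(10,2) = 180; P = 45/91; answer 45/91
Part 2: U1 = 45/91; threaded value p + q = 136; d = 8; 7*(8)^3 + 1*(8)^2 + 7*(8)^1 - 1 = (3584) + (64) + (56) + (-1) = 3703; answer 3703
Part 3: U2 = 3703; c = 3703; squarings mod 395: 32^1=32, 32^2=234, 32^4=246, 32^8=81, 32^16=241, 32^32=16, 32^64=256, 32^128=361, 32^256=366, 32^512=51, 32^1024=231, 32^2048=36; 32^3703 = 32^1 * 32^2 * 32^4 * 32^16 * 32^32 * 32^64 * 32^512 * 32^1024 * 32^2048 = 263 (mod 395); answer 263
Part 4: U3 = 263; w = 6; total draws C(15,6) = 5005; favorable C(2,1)*C(13,5) = 2574; P = 18/35; answer 18/35

18/35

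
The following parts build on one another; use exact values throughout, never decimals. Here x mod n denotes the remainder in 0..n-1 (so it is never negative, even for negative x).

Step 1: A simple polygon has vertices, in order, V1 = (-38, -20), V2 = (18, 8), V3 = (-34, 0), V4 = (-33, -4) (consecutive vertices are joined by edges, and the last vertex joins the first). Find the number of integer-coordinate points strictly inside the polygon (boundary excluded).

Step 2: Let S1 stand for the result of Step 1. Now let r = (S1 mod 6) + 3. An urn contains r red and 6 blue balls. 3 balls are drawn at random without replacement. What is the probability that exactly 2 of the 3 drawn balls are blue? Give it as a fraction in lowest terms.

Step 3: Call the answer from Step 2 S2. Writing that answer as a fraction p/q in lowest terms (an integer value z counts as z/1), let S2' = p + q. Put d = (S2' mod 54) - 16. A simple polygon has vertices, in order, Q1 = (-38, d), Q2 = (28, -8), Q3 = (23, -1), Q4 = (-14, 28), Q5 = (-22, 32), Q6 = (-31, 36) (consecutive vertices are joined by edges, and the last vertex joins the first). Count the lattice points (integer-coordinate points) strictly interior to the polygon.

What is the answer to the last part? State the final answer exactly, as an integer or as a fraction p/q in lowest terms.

Step 1: cross terms: (-38*8 - 18*-20)=56, (18*0 - -34*8)=272, (-34*-4 - -33*0)=136, (-33*-20 - -38*-4)=508; twice the area = |972| = 972; area = 486; boundary points = 28 + 4 + 1 + 1 = 34; strictly interior points = area - boundary/2 + 1 = 470; answer 470
Step 2: S1 = 470; r = 5; total draws C(11,3) = 165; favorable C(6,2)*C(5,1) = 75; P = 5/11; answer 5/11
Step 3: S2 = 5/11; threaded value p + q = 16; d = 0; cross terms: (-38*-8 - 28*0)=304, (28*-1 - 23*-8)=156, (23*28 - -14*-1)=630, (-14*32 - -22*28)=168, (-22*36 - -31*32)=200, (-31*0 - -38*36)=1368; twice the area = |2826| = 2826; area = 1413; boundary points = 2 + 1 + 1 + 4 + 1 + 1 = 10; strictly interior points = area - boundary/2 + 1 = 1409; answer 1409

1409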